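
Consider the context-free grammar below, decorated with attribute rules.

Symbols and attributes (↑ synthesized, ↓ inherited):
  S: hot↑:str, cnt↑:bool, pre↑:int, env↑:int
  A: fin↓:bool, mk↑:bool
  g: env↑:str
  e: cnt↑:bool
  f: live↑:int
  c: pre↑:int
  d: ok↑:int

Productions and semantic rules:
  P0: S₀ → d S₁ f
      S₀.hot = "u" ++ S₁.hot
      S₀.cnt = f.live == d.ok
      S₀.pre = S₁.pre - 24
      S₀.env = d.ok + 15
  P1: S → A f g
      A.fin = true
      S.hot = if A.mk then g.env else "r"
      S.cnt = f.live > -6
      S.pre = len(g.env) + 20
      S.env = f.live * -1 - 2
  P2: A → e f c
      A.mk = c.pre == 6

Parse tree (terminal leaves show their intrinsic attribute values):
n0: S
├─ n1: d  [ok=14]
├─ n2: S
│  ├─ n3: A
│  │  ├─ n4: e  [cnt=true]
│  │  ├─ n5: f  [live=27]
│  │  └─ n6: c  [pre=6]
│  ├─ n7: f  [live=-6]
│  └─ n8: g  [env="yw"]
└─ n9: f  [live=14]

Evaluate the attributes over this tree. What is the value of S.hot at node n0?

"uyw"

1. n1.ok = 14  [terminal]
2. n3.fin = true  [true]
3. n4.cnt = true  [terminal]
4. n5.live = 27  [terminal]
5. n6.pre = 6  [terminal]
6. n3.mk = true  [c.pre == 6]
7. n7.live = -6  [terminal]
8. n8.env = "yw"  [terminal]
9. n2.hot = "yw"  [if A.mk then g.env else "r"]
10. n2.cnt = false  [f.live > -6]
11. n2.pre = 22  [len(g.env) + 20]
12. n2.env = 4  [f.live * -1 - 2]
13. n9.live = 14  [terminal]
14. n0.hot = "uyw"  ["u" ++ S₁.hot]
15. n0.cnt = true  [f.live == d.ok]
16. n0.pre = -2  [S₁.pre - 24]
17. n0.env = 29  [d.ok + 15]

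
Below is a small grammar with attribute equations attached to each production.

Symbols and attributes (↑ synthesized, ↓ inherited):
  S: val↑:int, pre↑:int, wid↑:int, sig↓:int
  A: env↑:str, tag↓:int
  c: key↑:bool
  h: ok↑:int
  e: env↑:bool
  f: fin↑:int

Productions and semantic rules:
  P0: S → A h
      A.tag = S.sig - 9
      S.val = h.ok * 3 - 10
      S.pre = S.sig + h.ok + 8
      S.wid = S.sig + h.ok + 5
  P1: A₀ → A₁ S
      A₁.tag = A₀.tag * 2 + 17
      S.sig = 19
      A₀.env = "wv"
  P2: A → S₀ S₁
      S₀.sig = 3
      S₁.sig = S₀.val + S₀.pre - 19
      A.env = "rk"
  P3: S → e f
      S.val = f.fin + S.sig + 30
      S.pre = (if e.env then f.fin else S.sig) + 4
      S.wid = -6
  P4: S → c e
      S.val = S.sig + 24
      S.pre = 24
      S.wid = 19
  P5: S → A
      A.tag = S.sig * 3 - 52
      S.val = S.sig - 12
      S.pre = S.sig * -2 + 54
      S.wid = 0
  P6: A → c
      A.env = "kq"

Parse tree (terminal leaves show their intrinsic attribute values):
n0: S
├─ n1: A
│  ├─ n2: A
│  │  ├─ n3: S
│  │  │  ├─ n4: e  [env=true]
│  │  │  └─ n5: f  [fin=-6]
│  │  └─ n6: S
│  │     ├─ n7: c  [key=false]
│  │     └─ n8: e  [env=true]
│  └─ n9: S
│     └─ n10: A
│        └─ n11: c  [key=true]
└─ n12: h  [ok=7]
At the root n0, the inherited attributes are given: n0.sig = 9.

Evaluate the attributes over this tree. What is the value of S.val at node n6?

1. n0.sig = 9  [given at root]
2. n1.tag = 0  [S.sig - 9]
3. n2.tag = 17  [A₀.tag * 2 + 17]
4. n3.sig = 3  [3]
5. n4.env = true  [terminal]
6. n5.fin = -6  [terminal]
7. n3.val = 27  [f.fin + S.sig + 30]
8. n3.pre = -2  [(if e.env then f.fin else S.sig) + 4]
9. n3.wid = -6  [-6]
10. n6.sig = 6  [S₀.val + S₀.pre - 19]
11. n7.key = false  [terminal]
12. n8.env = true  [terminal]
13. n6.val = 30  [S.sig + 24]
14. n6.pre = 24  [24]
15. n6.wid = 19  [19]
16. n2.env = "rk"  ["rk"]
17. n9.sig = 19  [19]
18. n10.tag = 5  [S.sig * 3 - 52]
19. n11.key = true  [terminal]
20. n10.env = "kq"  ["kq"]
21. n9.val = 7  [S.sig - 12]
22. n9.pre = 16  [S.sig * -2 + 54]
23. n9.wid = 0  [0]
24. n1.env = "wv"  ["wv"]
25. n12.ok = 7  [terminal]
26. n0.val = 11  [h.ok * 3 - 10]
27. n0.pre = 24  [S.sig + h.ok + 8]
28. n0.wid = 21  [S.sig + h.ok + 5]

30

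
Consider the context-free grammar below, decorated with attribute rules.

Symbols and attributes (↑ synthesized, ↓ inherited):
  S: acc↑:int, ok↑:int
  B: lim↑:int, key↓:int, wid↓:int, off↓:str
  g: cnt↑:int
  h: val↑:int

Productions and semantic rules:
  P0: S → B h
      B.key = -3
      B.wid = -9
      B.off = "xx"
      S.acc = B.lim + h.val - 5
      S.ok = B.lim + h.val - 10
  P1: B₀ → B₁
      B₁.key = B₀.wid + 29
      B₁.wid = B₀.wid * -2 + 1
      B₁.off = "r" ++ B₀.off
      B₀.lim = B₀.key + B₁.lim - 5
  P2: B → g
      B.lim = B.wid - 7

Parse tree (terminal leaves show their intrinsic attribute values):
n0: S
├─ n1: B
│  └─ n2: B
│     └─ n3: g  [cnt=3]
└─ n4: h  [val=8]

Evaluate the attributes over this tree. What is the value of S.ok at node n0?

1. n1.key = -3  [-3]
2. n1.wid = -9  [-9]
3. n1.off = "xx"  ["xx"]
4. n2.key = 20  [B₀.wid + 29]
5. n2.wid = 19  [B₀.wid * -2 + 1]
6. n2.off = "rxx"  ["r" ++ B₀.off]
7. n3.cnt = 3  [terminal]
8. n2.lim = 12  [B.wid - 7]
9. n1.lim = 4  [B₀.key + B₁.lim - 5]
10. n4.val = 8  [terminal]
11. n0.acc = 7  [B.lim + h.val - 5]
12. n0.ok = 2  [B.lim + h.val - 10]

2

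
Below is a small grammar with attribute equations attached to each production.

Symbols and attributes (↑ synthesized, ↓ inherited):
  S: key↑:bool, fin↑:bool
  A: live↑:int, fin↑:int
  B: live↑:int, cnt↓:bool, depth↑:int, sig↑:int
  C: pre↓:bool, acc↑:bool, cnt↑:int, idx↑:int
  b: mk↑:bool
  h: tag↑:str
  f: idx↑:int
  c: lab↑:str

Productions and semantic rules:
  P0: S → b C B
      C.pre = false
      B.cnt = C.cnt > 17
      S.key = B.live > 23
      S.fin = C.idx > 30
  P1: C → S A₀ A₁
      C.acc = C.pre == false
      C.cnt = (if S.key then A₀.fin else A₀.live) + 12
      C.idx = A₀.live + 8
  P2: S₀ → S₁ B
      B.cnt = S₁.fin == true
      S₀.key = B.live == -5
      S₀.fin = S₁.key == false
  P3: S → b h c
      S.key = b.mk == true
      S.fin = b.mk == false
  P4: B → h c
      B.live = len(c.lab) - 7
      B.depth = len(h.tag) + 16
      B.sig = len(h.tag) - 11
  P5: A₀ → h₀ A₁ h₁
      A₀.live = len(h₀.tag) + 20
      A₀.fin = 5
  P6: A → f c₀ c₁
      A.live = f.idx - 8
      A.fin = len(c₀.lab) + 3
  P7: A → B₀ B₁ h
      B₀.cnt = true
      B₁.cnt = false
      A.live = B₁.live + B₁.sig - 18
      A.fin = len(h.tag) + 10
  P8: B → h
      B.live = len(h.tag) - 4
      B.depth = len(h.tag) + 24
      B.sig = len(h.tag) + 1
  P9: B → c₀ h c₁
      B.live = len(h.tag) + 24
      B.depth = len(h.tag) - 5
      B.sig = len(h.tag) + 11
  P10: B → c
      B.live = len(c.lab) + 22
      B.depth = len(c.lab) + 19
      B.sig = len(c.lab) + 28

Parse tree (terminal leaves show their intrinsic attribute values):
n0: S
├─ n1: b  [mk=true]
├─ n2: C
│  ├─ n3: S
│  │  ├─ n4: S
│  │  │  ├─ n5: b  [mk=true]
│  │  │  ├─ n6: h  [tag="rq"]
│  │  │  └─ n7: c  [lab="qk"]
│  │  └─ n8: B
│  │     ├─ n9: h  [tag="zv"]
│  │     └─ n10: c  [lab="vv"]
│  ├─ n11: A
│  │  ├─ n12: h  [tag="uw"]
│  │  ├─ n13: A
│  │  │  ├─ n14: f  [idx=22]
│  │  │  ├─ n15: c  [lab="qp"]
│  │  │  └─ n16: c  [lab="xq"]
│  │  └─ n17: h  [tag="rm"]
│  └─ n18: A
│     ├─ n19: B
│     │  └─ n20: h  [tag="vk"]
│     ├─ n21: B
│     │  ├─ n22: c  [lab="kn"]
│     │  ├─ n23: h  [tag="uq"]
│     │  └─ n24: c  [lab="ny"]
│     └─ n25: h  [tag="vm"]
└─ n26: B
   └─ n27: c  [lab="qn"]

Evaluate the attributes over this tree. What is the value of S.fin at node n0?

false

1. n1.mk = true  [terminal]
2. n2.pre = false  [false]
3. n5.mk = true  [terminal]
4. n6.tag = "rq"  [terminal]
5. n7.lab = "qk"  [terminal]
6. n4.key = true  [b.mk == true]
7. n4.fin = false  [b.mk == false]
8. n8.cnt = false  [S₁.fin == true]
9. n9.tag = "zv"  [terminal]
10. n10.lab = "vv"  [terminal]
11. n8.live = -5  [len(c.lab) - 7]
12. n8.depth = 18  [len(h.tag) + 16]
13. n8.sig = -9  [len(h.tag) - 11]
14. n3.key = true  [B.live == -5]
15. n3.fin = false  [S₁.key == false]
16. n12.tag = "uw"  [terminal]
17. n14.idx = 22  [terminal]
18. n15.lab = "qp"  [terminal]
19. n16.lab = "xq"  [terminal]
20. n13.live = 14  [f.idx - 8]
21. n13.fin = 5  [len(c₀.lab) + 3]
22. n17.tag = "rm"  [terminal]
23. n11.live = 22  [len(h₀.tag) + 20]
24. n11.fin = 5  [5]
25. n19.cnt = true  [true]
26. n20.tag = "vk"  [terminal]
27. n19.live = -2  [len(h.tag) - 4]
28. n19.depth = 26  [len(h.tag) + 24]
29. n19.sig = 3  [len(h.tag) + 1]
30. n21.cnt = false  [false]
31. n22.lab = "kn"  [terminal]
32. n23.tag = "uq"  [terminal]
33. n24.lab = "ny"  [terminal]
34. n21.live = 26  [len(h.tag) + 24]
35. n21.depth = -3  [len(h.tag) - 5]
36. n21.sig = 13  [len(h.tag) + 11]
37. n25.tag = "vm"  [terminal]
38. n18.live = 21  [B₁.live + B₁.sig - 18]
39. n18.fin = 12  [len(h.tag) + 10]
40. n2.acc = true  [C.pre == false]
41. n2.cnt = 17  [(if S.key then A₀.fin else A₀.live) + 12]
42. n2.idx = 30  [A₀.live + 8]
43. n26.cnt = false  [C.cnt > 17]
44. n27.lab = "qn"  [terminal]
45. n26.live = 24  [len(c.lab) + 22]
46. n26.depth = 21  [len(c.lab) + 19]
47. n26.sig = 30  [len(c.lab) + 28]
48. n0.key = true  [B.live > 23]
49. n0.fin = false  [C.idx > 30]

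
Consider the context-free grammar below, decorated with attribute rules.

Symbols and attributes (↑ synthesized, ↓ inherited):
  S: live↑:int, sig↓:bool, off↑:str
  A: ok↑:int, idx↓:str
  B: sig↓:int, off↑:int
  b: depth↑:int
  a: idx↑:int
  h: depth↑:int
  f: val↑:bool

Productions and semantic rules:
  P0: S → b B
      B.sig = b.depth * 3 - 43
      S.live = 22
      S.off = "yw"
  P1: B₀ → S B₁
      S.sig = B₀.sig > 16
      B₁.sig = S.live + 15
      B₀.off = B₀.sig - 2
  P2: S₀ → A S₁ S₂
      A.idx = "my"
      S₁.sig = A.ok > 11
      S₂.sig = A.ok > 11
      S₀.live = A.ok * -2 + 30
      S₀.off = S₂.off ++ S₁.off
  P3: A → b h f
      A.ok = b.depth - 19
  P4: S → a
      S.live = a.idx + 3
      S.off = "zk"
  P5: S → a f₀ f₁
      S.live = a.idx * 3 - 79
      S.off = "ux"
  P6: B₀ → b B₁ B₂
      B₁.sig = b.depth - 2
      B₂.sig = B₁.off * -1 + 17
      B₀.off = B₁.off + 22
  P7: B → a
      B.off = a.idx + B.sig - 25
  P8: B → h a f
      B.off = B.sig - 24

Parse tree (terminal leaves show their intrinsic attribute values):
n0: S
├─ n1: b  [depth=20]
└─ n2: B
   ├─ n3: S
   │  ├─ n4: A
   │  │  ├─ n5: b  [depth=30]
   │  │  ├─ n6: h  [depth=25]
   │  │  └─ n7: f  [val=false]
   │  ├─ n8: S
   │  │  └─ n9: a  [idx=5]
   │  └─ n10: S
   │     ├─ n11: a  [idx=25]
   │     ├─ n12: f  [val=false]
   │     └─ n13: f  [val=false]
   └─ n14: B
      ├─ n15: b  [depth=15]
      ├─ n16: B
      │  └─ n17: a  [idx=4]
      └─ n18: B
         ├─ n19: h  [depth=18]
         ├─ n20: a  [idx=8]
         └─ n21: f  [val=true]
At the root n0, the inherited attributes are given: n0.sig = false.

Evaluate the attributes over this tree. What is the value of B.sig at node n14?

1. n0.sig = false  [given at root]
2. n1.depth = 20  [terminal]
3. n2.sig = 17  [b.depth * 3 - 43]
4. n3.sig = true  [B₀.sig > 16]
5. n4.idx = "my"  ["my"]
6. n5.depth = 30  [terminal]
7. n6.depth = 25  [terminal]
8. n7.val = false  [terminal]
9. n4.ok = 11  [b.depth - 19]
10. n8.sig = false  [A.ok > 11]
11. n9.idx = 5  [terminal]
12. n8.live = 8  [a.idx + 3]
13. n8.off = "zk"  ["zk"]
14. n10.sig = false  [A.ok > 11]
15. n11.idx = 25  [terminal]
16. n12.val = false  [terminal]
17. n13.val = false  [terminal]
18. n10.live = -4  [a.idx * 3 - 79]
19. n10.off = "ux"  ["ux"]
20. n3.live = 8  [A.ok * -2 + 30]
21. n3.off = "uxzk"  [S₂.off ++ S₁.off]
22. n14.sig = 23  [S.live + 15]
23. n15.depth = 15  [terminal]
24. n16.sig = 13  [b.depth - 2]
25. n17.idx = 4  [terminal]
26. n16.off = -8  [a.idx + B.sig - 25]
27. n18.sig = 25  [B₁.off * -1 + 17]
28. n19.depth = 18  [terminal]
29. n20.idx = 8  [terminal]
30. n21.val = true  [terminal]
31. n18.off = 1  [B.sig - 24]
32. n14.off = 14  [B₁.off + 22]
33. n2.off = 15  [B₀.sig - 2]
34. n0.live = 22  [22]
35. n0.off = "yw"  ["yw"]

23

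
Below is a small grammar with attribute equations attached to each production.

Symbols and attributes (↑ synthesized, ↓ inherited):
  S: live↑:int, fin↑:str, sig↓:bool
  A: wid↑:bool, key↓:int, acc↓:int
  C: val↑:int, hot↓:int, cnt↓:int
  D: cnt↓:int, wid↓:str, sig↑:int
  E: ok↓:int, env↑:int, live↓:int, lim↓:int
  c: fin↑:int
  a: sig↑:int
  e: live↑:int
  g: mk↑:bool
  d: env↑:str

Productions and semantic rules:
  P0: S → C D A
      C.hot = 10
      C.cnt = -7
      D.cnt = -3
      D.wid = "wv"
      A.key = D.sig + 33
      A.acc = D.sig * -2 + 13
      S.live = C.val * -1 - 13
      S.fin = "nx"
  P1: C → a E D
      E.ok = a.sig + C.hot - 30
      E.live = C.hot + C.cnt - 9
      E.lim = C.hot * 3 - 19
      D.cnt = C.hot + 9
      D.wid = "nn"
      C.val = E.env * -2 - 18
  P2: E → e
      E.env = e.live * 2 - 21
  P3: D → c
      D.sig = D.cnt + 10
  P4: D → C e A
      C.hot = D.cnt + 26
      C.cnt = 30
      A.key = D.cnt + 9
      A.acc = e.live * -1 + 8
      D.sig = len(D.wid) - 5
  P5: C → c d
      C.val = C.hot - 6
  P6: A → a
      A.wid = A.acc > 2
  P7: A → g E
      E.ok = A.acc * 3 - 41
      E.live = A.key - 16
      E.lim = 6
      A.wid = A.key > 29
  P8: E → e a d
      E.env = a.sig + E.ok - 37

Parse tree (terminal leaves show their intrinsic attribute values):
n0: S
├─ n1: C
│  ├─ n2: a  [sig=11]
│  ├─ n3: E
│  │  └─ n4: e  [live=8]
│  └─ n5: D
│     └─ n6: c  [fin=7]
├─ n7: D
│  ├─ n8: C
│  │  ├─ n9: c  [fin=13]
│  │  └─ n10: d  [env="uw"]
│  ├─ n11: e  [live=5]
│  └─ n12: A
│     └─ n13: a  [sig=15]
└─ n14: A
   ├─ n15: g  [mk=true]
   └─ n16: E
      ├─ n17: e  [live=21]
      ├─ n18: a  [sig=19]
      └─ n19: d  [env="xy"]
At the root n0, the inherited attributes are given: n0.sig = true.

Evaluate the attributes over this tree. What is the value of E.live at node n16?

14

1. n0.sig = true  [given at root]
2. n1.hot = 10  [10]
3. n1.cnt = -7  [-7]
4. n2.sig = 11  [terminal]
5. n3.ok = -9  [a.sig + C.hot - 30]
6. n3.live = -6  [C.hot + C.cnt - 9]
7. n3.lim = 11  [C.hot * 3 - 19]
8. n4.live = 8  [terminal]
9. n3.env = -5  [e.live * 2 - 21]
10. n5.cnt = 19  [C.hot + 9]
11. n5.wid = "nn"  ["nn"]
12. n6.fin = 7  [terminal]
13. n5.sig = 29  [D.cnt + 10]
14. n1.val = -8  [E.env * -2 - 18]
15. n7.cnt = -3  [-3]
16. n7.wid = "wv"  ["wv"]
17. n8.hot = 23  [D.cnt + 26]
18. n8.cnt = 30  [30]
19. n9.fin = 13  [terminal]
20. n10.env = "uw"  [terminal]
21. n8.val = 17  [C.hot - 6]
22. n11.live = 5  [terminal]
23. n12.key = 6  [D.cnt + 9]
24. n12.acc = 3  [e.live * -1 + 8]
25. n13.sig = 15  [terminal]
26. n12.wid = true  [A.acc > 2]
27. n7.sig = -3  [len(D.wid) - 5]
28. n14.key = 30  [D.sig + 33]
29. n14.acc = 19  [D.sig * -2 + 13]
30. n15.mk = true  [terminal]
31. n16.ok = 16  [A.acc * 3 - 41]
32. n16.live = 14  [A.key - 16]
33. n16.lim = 6  [6]
34. n17.live = 21  [terminal]
35. n18.sig = 19  [terminal]
36. n19.env = "xy"  [terminal]
37. n16.env = -2  [a.sig + E.ok - 37]
38. n14.wid = true  [A.key > 29]
39. n0.live = -5  [C.val * -1 - 13]
40. n0.fin = "nx"  ["nx"]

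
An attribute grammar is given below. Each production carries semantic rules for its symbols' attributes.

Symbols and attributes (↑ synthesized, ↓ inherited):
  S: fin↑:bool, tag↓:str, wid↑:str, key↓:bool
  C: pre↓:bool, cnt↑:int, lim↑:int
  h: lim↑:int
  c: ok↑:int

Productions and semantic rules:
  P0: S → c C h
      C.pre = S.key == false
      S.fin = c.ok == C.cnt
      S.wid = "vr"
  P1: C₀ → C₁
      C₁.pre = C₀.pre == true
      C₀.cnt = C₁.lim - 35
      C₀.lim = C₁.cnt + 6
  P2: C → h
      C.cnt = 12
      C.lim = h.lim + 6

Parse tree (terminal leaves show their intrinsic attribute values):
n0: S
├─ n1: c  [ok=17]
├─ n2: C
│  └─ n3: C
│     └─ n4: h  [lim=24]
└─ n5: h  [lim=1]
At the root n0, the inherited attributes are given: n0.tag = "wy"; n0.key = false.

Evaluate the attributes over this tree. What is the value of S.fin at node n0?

1. n0.tag = "wy"  [given at root]
2. n0.key = false  [given at root]
3. n1.ok = 17  [terminal]
4. n2.pre = true  [S.key == false]
5. n3.pre = true  [C₀.pre == true]
6. n4.lim = 24  [terminal]
7. n3.cnt = 12  [12]
8. n3.lim = 30  [h.lim + 6]
9. n2.cnt = -5  [C₁.lim - 35]
10. n2.lim = 18  [C₁.cnt + 6]
11. n5.lim = 1  [terminal]
12. n0.fin = false  [c.ok == C.cnt]
13. n0.wid = "vr"  ["vr"]

false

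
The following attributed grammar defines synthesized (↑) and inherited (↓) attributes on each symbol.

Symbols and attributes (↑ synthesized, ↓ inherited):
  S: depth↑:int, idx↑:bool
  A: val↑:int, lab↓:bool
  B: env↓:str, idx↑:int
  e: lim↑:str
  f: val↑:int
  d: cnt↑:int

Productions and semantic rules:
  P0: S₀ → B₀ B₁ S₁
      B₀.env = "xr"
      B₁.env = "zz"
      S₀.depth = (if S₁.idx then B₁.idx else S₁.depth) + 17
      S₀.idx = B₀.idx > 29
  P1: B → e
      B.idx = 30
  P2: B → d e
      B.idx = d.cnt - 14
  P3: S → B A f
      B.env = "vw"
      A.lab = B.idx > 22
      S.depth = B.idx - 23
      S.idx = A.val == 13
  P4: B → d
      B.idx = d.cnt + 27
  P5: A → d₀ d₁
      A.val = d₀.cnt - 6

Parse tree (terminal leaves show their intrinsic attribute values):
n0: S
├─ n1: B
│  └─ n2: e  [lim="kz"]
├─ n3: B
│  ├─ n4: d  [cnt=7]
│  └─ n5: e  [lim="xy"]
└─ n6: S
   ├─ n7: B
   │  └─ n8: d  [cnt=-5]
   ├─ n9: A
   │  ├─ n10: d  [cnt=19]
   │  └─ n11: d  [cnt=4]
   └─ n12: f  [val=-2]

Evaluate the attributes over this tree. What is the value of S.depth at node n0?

10

1. n1.env = "xr"  ["xr"]
2. n2.lim = "kz"  [terminal]
3. n1.idx = 30  [30]
4. n3.env = "zz"  ["zz"]
5. n4.cnt = 7  [terminal]
6. n5.lim = "xy"  [terminal]
7. n3.idx = -7  [d.cnt - 14]
8. n7.env = "vw"  ["vw"]
9. n8.cnt = -5  [terminal]
10. n7.idx = 22  [d.cnt + 27]
11. n9.lab = false  [B.idx > 22]
12. n10.cnt = 19  [terminal]
13. n11.cnt = 4  [terminal]
14. n9.val = 13  [d₀.cnt - 6]
15. n12.val = -2  [terminal]
16. n6.depth = -1  [B.idx - 23]
17. n6.idx = true  [A.val == 13]
18. n0.depth = 10  [(if S₁.idx then B₁.idx else S₁.depth) + 17]
19. n0.idx = true  [B₀.idx > 29]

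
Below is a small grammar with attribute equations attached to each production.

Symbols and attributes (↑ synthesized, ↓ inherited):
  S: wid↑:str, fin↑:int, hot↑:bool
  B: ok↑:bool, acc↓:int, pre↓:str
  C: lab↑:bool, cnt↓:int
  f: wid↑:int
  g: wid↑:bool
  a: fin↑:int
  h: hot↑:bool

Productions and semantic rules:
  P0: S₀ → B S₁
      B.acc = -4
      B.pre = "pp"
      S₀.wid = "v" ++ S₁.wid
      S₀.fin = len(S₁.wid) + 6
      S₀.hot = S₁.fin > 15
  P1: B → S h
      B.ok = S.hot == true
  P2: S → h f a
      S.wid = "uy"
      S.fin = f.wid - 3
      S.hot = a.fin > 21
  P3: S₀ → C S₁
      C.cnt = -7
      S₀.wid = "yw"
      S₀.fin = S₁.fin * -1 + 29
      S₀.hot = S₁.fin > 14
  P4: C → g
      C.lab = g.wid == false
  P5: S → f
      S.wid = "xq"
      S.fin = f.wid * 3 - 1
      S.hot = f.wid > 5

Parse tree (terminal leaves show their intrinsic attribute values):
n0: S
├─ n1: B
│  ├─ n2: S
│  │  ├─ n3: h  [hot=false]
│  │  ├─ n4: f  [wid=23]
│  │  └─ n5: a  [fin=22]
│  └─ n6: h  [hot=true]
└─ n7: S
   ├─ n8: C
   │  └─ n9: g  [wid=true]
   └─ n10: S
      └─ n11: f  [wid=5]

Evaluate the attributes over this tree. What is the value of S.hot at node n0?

false

1. n1.acc = -4  [-4]
2. n1.pre = "pp"  ["pp"]
3. n3.hot = false  [terminal]
4. n4.wid = 23  [terminal]
5. n5.fin = 22  [terminal]
6. n2.wid = "uy"  ["uy"]
7. n2.fin = 20  [f.wid - 3]
8. n2.hot = true  [a.fin > 21]
9. n6.hot = true  [terminal]
10. n1.ok = true  [S.hot == true]
11. n8.cnt = -7  [-7]
12. n9.wid = true  [terminal]
13. n8.lab = false  [g.wid == false]
14. n11.wid = 5  [terminal]
15. n10.wid = "xq"  ["xq"]
16. n10.fin = 14  [f.wid * 3 - 1]
17. n10.hot = false  [f.wid > 5]
18. n7.wid = "yw"  ["yw"]
19. n7.fin = 15  [S₁.fin * -1 + 29]
20. n7.hot = false  [S₁.fin > 14]
21. n0.wid = "vyw"  ["v" ++ S₁.wid]
22. n0.fin = 8  [len(S₁.wid) + 6]
23. n0.hot = false  [S₁.fin > 15]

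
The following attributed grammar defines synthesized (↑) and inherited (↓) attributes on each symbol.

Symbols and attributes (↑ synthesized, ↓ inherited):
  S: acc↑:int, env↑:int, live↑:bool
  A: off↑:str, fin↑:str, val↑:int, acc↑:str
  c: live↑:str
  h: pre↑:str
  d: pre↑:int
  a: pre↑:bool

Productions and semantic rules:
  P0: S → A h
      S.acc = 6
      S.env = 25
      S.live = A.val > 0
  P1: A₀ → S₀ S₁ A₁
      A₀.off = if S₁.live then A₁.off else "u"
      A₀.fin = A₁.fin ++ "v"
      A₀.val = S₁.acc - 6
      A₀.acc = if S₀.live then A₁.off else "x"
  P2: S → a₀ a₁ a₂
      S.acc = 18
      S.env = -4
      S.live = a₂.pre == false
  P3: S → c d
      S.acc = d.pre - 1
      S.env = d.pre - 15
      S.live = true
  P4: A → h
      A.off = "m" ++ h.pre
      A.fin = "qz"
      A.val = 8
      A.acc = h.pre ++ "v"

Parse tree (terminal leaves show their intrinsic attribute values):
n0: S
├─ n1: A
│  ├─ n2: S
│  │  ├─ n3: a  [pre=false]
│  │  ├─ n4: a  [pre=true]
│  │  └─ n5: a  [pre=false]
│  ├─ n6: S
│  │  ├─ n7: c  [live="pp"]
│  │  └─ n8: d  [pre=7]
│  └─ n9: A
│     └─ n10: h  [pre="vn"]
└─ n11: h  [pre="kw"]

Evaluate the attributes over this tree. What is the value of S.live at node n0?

false

1. n3.pre = false  [terminal]
2. n4.pre = true  [terminal]
3. n5.pre = false  [terminal]
4. n2.acc = 18  [18]
5. n2.env = -4  [-4]
6. n2.live = true  [a₂.pre == false]
7. n7.live = "pp"  [terminal]
8. n8.pre = 7  [terminal]
9. n6.acc = 6  [d.pre - 1]
10. n6.env = -8  [d.pre - 15]
11. n6.live = true  [true]
12. n10.pre = "vn"  [terminal]
13. n9.off = "mvn"  ["m" ++ h.pre]
14. n9.fin = "qz"  ["qz"]
15. n9.val = 8  [8]
16. n9.acc = "vnv"  [h.pre ++ "v"]
17. n1.off = "mvn"  [if S₁.live then A₁.off else "u"]
18. n1.fin = "qzv"  [A₁.fin ++ "v"]
19. n1.val = 0  [S₁.acc - 6]
20. n1.acc = "mvn"  [if S₀.live then A₁.off else "x"]
21. n11.pre = "kw"  [terminal]
22. n0.acc = 6  [6]
23. n0.env = 25  [25]
24. n0.live = false  [A.val > 0]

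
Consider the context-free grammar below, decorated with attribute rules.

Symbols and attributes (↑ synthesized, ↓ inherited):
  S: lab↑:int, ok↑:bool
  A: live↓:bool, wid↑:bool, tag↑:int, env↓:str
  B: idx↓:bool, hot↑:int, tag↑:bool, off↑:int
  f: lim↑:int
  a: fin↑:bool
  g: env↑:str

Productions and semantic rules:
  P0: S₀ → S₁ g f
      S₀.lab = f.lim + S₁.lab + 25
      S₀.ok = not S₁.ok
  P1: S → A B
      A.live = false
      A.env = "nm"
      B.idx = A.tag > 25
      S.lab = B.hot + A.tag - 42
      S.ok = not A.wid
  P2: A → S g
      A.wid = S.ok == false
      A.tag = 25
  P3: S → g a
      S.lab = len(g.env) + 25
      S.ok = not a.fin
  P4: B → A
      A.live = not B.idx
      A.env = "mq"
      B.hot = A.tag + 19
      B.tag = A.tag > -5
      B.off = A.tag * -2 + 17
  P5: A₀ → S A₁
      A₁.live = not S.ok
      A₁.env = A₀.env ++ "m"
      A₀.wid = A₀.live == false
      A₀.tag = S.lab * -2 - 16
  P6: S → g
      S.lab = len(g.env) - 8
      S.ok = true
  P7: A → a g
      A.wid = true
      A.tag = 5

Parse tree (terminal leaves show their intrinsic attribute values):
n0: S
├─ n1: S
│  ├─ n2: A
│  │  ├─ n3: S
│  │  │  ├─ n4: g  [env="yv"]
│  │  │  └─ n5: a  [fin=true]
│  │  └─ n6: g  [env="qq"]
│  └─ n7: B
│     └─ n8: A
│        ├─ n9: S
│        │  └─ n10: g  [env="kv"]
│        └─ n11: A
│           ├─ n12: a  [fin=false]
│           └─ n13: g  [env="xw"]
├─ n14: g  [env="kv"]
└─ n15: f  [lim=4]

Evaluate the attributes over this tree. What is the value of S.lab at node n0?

27

1. n2.live = false  [false]
2. n2.env = "nm"  ["nm"]
3. n4.env = "yv"  [terminal]
4. n5.fin = true  [terminal]
5. n3.lab = 27  [len(g.env) + 25]
6. n3.ok = false  [not a.fin]
7. n6.env = "qq"  [terminal]
8. n2.wid = true  [S.ok == false]
9. n2.tag = 25  [25]
10. n7.idx = false  [A.tag > 25]
11. n8.live = true  [not B.idx]
12. n8.env = "mq"  ["mq"]
13. n10.env = "kv"  [terminal]
14. n9.lab = -6  [len(g.env) - 8]
15. n9.ok = true  [true]
16. n11.live = false  [not S.ok]
17. n11.env = "mqm"  [A₀.env ++ "m"]
18. n12.fin = false  [terminal]
19. n13.env = "xw"  [terminal]
20. n11.wid = true  [true]
21. n11.tag = 5  [5]
22. n8.wid = false  [A₀.live == false]
23. n8.tag = -4  [S.lab * -2 - 16]
24. n7.hot = 15  [A.tag + 19]
25. n7.tag = true  [A.tag > -5]
26. n7.off = 25  [A.tag * -2 + 17]
27. n1.lab = -2  [B.hot + A.tag - 42]
28. n1.ok = false  [not A.wid]
29. n14.env = "kv"  [terminal]
30. n15.lim = 4  [terminal]
31. n0.lab = 27  [f.lim + S₁.lab + 25]
32. n0.ok = true  [not S₁.ok]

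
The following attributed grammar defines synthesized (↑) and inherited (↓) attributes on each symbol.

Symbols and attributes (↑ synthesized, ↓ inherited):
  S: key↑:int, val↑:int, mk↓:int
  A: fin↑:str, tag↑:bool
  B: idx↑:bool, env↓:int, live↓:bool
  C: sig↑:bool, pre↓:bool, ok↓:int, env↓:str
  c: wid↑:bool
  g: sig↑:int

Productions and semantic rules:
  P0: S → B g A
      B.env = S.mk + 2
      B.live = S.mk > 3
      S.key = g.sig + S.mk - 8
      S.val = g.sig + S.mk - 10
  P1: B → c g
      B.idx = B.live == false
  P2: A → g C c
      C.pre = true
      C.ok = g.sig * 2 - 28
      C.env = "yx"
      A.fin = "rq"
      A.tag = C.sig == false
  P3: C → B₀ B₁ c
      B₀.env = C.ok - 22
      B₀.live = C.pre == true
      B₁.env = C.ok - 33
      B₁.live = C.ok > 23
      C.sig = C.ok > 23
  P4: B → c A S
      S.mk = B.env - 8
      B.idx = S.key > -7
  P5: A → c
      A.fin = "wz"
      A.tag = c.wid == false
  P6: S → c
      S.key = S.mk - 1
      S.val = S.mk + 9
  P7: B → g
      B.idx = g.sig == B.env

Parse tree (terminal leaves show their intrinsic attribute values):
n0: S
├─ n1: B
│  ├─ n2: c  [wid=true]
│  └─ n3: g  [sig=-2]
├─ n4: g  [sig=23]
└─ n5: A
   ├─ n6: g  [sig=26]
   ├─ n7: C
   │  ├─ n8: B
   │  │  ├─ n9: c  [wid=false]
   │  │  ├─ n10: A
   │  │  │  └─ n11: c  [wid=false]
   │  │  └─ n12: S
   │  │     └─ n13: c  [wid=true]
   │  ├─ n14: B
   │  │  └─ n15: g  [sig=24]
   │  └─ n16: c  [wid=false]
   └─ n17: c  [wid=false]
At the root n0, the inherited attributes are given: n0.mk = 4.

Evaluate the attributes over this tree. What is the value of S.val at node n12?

1. n0.mk = 4  [given at root]
2. n1.env = 6  [S.mk + 2]
3. n1.live = true  [S.mk > 3]
4. n2.wid = true  [terminal]
5. n3.sig = -2  [terminal]
6. n1.idx = false  [B.live == false]
7. n4.sig = 23  [terminal]
8. n6.sig = 26  [terminal]
9. n7.pre = true  [true]
10. n7.ok = 24  [g.sig * 2 - 28]
11. n7.env = "yx"  ["yx"]
12. n8.env = 2  [C.ok - 22]
13. n8.live = true  [C.pre == true]
14. n9.wid = false  [terminal]
15. n11.wid = false  [terminal]
16. n10.fin = "wz"  ["wz"]
17. n10.tag = true  [c.wid == false]
18. n12.mk = -6  [B.env - 8]
19. n13.wid = true  [terminal]
20. n12.key = -7  [S.mk - 1]
21. n12.val = 3  [S.mk + 9]
22. n8.idx = false  [S.key > -7]
23. n14.env = -9  [C.ok - 33]
24. n14.live = true  [C.ok > 23]
25. n15.sig = 24  [terminal]
26. n14.idx = false  [g.sig == B.env]
27. n16.wid = false  [terminal]
28. n7.sig = true  [C.ok > 23]
29. n17.wid = false  [terminal]
30. n5.fin = "rq"  ["rq"]
31. n5.tag = false  [C.sig == false]
32. n0.key = 19  [g.sig + S.mk - 8]
33. n0.val = 17  [g.sig + S.mk - 10]

3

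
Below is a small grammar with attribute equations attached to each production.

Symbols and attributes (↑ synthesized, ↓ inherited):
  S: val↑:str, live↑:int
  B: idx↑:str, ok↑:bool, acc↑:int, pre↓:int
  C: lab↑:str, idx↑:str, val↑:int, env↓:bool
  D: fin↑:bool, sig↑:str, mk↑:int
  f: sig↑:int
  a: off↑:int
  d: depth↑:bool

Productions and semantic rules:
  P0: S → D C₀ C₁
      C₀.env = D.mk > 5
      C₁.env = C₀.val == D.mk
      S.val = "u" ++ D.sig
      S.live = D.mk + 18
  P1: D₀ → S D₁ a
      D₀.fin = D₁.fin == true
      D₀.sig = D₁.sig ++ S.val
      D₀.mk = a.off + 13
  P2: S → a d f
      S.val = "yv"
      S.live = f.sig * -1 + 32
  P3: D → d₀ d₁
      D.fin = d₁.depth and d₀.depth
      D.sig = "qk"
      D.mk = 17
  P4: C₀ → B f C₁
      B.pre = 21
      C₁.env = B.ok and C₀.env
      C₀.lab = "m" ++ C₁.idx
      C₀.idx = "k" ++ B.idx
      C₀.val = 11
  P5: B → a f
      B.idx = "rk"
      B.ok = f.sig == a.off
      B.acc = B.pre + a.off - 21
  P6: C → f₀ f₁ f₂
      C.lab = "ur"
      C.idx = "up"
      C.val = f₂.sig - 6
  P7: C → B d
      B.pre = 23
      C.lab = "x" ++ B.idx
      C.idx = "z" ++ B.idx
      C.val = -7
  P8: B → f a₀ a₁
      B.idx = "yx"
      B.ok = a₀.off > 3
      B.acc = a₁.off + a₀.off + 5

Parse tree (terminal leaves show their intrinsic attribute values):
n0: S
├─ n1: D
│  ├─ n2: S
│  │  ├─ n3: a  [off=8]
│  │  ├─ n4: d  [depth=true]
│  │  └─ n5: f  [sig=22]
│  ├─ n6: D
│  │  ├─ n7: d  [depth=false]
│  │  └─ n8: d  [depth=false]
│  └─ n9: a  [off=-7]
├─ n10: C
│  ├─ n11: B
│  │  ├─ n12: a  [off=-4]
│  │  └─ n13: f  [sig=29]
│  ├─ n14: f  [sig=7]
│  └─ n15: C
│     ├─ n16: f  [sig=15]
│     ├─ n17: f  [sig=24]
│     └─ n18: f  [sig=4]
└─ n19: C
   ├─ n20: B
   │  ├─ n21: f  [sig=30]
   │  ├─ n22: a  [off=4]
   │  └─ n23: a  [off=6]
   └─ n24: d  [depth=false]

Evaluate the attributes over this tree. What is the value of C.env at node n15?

false

1. n3.off = 8  [terminal]
2. n4.depth = true  [terminal]
3. n5.sig = 22  [terminal]
4. n2.val = "yv"  ["yv"]
5. n2.live = 10  [f.sig * -1 + 32]
6. n7.depth = false  [terminal]
7. n8.depth = false  [terminal]
8. n6.fin = false  [d₁.depth and d₀.depth]
9. n6.sig = "qk"  ["qk"]
10. n6.mk = 17  [17]
11. n9.off = -7  [terminal]
12. n1.fin = false  [D₁.fin == true]
13. n1.sig = "qkyv"  [D₁.sig ++ S.val]
14. n1.mk = 6  [a.off + 13]
15. n10.env = true  [D.mk > 5]
16. n11.pre = 21  [21]
17. n12.off = -4  [terminal]
18. n13.sig = 29  [terminal]
19. n11.idx = "rk"  ["rk"]
20. n11.ok = false  [f.sig == a.off]
21. n11.acc = -4  [B.pre + a.off - 21]
22. n14.sig = 7  [terminal]
23. n15.env = false  [B.ok and C₀.env]
24. n16.sig = 15  [terminal]
25. n17.sig = 24  [terminal]
26. n18.sig = 4  [terminal]
27. n15.lab = "ur"  ["ur"]
28. n15.idx = "up"  ["up"]
29. n15.val = -2  [f₂.sig - 6]
30. n10.lab = "mup"  ["m" ++ C₁.idx]
31. n10.idx = "krk"  ["k" ++ B.idx]
32. n10.val = 11  [11]
33. n19.env = false  [C₀.val == D.mk]
34. n20.pre = 23  [23]
35. n21.sig = 30  [terminal]
36. n22.off = 4  [terminal]
37. n23.off = 6  [terminal]
38. n20.idx = "yx"  ["yx"]
39. n20.ok = true  [a₀.off > 3]
40. n20.acc = 15  [a₁.off + a₀.off + 5]
41. n24.depth = false  [terminal]
42. n19.lab = "xyx"  ["x" ++ B.idx]
43. n19.idx = "zyx"  ["z" ++ B.idx]
44. n19.val = -7  [-7]
45. n0.val = "uqkyv"  ["u" ++ D.sig]
46. n0.live = 24  [D.mk + 18]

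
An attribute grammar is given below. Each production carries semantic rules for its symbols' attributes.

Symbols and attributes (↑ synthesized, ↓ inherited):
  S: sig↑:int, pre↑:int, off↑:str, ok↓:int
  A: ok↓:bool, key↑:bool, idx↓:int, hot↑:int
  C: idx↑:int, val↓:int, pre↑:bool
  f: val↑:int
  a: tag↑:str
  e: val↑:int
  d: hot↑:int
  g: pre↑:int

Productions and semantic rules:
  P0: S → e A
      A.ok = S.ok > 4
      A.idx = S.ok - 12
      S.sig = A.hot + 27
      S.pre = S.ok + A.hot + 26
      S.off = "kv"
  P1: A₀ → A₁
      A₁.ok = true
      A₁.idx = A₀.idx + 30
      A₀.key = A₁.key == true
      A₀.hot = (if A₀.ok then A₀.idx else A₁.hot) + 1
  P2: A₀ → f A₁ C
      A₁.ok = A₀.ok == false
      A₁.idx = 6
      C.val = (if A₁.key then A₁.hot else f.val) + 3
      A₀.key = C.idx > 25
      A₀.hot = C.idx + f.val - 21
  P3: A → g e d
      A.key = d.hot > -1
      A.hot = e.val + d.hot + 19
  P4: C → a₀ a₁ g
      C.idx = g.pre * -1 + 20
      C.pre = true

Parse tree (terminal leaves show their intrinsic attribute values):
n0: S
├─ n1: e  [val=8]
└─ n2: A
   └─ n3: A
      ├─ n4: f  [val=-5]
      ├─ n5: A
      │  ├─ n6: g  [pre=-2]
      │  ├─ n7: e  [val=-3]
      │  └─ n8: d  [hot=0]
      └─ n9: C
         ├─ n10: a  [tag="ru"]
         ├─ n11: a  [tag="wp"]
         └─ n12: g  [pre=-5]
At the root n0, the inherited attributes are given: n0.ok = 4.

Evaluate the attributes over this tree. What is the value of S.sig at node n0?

27

1. n0.ok = 4  [given at root]
2. n1.val = 8  [terminal]
3. n2.ok = false  [S.ok > 4]
4. n2.idx = -8  [S.ok - 12]
5. n3.ok = true  [true]
6. n3.idx = 22  [A₀.idx + 30]
7. n4.val = -5  [terminal]
8. n5.ok = false  [A₀.ok == false]
9. n5.idx = 6  [6]
10. n6.pre = -2  [terminal]
11. n7.val = -3  [terminal]
12. n8.hot = 0  [terminal]
13. n5.key = true  [d.hot > -1]
14. n5.hot = 16  [e.val + d.hot + 19]
15. n9.val = 19  [(if A₁.key then A₁.hot else f.val) + 3]
16. n10.tag = "ru"  [terminal]
17. n11.tag = "wp"  [terminal]
18. n12.pre = -5  [terminal]
19. n9.idx = 25  [g.pre * -1 + 20]
20. n9.pre = true  [true]
21. n3.key = false  [C.idx > 25]
22. n3.hot = -1  [C.idx + f.val - 21]
23. n2.key = false  [A₁.key == true]
24. n2.hot = 0  [(if A₀.ok then A₀.idx else A₁.hot) + 1]
25. n0.sig = 27  [A.hot + 27]
26. n0.pre = 30  [S.ok + A.hot + 26]
27. n0.off = "kv"  ["kv"]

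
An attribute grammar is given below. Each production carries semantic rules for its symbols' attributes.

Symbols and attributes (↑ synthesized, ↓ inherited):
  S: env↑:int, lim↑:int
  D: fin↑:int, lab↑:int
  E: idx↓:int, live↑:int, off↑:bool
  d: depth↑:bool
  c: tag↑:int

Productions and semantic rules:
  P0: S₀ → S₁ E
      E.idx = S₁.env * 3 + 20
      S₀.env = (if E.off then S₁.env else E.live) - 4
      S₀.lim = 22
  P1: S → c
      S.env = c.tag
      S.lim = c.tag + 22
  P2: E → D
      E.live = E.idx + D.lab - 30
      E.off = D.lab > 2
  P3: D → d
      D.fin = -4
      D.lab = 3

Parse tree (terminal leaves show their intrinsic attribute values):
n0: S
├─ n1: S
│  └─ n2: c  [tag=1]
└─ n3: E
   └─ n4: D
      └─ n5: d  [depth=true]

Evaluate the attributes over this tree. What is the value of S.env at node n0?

1. n2.tag = 1  [terminal]
2. n1.env = 1  [c.tag]
3. n1.lim = 23  [c.tag + 22]
4. n3.idx = 23  [S₁.env * 3 + 20]
5. n5.depth = true  [terminal]
6. n4.fin = -4  [-4]
7. n4.lab = 3  [3]
8. n3.live = -4  [E.idx + D.lab - 30]
9. n3.off = true  [D.lab > 2]
10. n0.env = -3  [(if E.off then S₁.env else E.live) - 4]
11. n0.lim = 22  [22]

-3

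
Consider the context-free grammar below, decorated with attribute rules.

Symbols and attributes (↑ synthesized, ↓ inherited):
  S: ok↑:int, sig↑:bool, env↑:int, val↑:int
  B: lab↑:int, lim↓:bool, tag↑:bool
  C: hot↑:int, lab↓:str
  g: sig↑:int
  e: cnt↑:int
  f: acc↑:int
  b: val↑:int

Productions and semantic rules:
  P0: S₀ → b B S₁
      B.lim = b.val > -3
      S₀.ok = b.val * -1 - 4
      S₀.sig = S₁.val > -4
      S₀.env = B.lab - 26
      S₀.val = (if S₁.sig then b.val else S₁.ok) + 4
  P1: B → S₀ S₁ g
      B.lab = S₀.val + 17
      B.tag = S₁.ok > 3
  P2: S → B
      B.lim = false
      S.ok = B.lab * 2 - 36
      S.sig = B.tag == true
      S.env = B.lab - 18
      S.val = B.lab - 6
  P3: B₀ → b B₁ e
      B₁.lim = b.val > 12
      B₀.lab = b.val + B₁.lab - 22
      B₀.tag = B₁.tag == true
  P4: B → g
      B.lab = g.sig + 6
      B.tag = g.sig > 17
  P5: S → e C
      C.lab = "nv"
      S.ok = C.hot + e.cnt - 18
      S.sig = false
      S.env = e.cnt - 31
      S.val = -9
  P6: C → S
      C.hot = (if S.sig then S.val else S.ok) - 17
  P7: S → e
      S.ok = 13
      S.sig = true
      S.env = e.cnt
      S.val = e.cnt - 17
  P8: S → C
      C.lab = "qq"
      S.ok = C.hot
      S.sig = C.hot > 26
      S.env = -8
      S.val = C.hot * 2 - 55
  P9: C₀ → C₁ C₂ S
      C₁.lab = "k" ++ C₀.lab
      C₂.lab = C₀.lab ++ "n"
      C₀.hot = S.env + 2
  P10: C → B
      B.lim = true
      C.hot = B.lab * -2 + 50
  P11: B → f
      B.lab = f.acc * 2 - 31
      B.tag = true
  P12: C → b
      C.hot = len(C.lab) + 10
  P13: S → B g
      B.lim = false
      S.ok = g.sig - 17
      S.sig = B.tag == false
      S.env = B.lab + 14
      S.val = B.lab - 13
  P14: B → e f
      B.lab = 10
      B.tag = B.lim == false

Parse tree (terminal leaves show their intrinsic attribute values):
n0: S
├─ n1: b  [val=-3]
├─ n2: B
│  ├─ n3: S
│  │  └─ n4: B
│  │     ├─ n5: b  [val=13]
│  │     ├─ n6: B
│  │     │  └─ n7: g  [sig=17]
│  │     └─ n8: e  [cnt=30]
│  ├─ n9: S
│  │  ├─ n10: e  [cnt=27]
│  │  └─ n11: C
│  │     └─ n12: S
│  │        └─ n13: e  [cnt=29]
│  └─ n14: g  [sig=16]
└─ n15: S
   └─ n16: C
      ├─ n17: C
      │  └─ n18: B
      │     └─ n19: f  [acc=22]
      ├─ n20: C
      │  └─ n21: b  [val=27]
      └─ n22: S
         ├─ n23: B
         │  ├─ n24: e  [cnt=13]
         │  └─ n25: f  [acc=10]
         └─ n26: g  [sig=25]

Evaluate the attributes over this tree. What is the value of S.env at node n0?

1. n1.val = -3  [terminal]
2. n2.lim = false  [b.val > -3]
3. n4.lim = false  [false]
4. n5.val = 13  [terminal]
5. n6.lim = true  [b.val > 12]
6. n7.sig = 17  [terminal]
7. n6.lab = 23  [g.sig + 6]
8. n6.tag = false  [g.sig > 17]
9. n8.cnt = 30  [terminal]
10. n4.lab = 14  [b.val + B₁.lab - 22]
11. n4.tag = false  [B₁.tag == true]
12. n3.ok = -8  [B.lab * 2 - 36]
13. n3.sig = false  [B.tag == true]
14. n3.env = -4  [B.lab - 18]
15. n3.val = 8  [B.lab - 6]
16. n10.cnt = 27  [terminal]
17. n11.lab = "nv"  ["nv"]
18. n13.cnt = 29  [terminal]
19. n12.ok = 13  [13]
20. n12.sig = true  [true]
21. n12.env = 29  [e.cnt]
22. n12.val = 12  [e.cnt - 17]
23. n11.hot = -5  [(if S.sig then S.val else S.ok) - 17]
24. n9.ok = 4  [C.hot + e.cnt - 18]
25. n9.sig = false  [false]
26. n9.env = -4  [e.cnt - 31]
27. n9.val = -9  [-9]
28. n14.sig = 16  [terminal]
29. n2.lab = 25  [S₀.val + 17]
30. n2.tag = true  [S₁.ok > 3]
31. n16.lab = "qq"  ["qq"]
32. n17.lab = "kqq"  ["k" ++ C₀.lab]
33. n18.lim = true  [true]
34. n19.acc = 22  [terminal]
35. n18.lab = 13  [f.acc * 2 - 31]
36. n18.tag = true  [true]
37. n17.hot = 24  [B.lab * -2 + 50]
38. n20.lab = "qqn"  [C₀.lab ++ "n"]
39. n21.val = 27  [terminal]
40. n20.hot = 13  [len(C.lab) + 10]
41. n23.lim = false  [false]
42. n24.cnt = 13  [terminal]
43. n25.acc = 10  [terminal]
44. n23.lab = 10  [10]
45. n23.tag = true  [B.lim == false]
46. n26.sig = 25  [terminal]
47. n22.ok = 8  [g.sig - 17]
48. n22.sig = false  [B.tag == false]
49. n22.env = 24  [B.lab + 14]
50. n22.val = -3  [B.lab - 13]
51. n16.hot = 26  [S.env + 2]
52. n15.ok = 26  [C.hot]
53. n15.sig = false  [C.hot > 26]
54. n15.env = -8  [-8]
55. n15.val = -3  [C.hot * 2 - 55]
56. n0.ok = -1  [b.val * -1 - 4]
57. n0.sig = true  [S₁.val > -4]
58. n0.env = -1  [B.lab - 26]
59. n0.val = 30  [(if S₁.sig then b.val else S₁.ok) + 4]

-1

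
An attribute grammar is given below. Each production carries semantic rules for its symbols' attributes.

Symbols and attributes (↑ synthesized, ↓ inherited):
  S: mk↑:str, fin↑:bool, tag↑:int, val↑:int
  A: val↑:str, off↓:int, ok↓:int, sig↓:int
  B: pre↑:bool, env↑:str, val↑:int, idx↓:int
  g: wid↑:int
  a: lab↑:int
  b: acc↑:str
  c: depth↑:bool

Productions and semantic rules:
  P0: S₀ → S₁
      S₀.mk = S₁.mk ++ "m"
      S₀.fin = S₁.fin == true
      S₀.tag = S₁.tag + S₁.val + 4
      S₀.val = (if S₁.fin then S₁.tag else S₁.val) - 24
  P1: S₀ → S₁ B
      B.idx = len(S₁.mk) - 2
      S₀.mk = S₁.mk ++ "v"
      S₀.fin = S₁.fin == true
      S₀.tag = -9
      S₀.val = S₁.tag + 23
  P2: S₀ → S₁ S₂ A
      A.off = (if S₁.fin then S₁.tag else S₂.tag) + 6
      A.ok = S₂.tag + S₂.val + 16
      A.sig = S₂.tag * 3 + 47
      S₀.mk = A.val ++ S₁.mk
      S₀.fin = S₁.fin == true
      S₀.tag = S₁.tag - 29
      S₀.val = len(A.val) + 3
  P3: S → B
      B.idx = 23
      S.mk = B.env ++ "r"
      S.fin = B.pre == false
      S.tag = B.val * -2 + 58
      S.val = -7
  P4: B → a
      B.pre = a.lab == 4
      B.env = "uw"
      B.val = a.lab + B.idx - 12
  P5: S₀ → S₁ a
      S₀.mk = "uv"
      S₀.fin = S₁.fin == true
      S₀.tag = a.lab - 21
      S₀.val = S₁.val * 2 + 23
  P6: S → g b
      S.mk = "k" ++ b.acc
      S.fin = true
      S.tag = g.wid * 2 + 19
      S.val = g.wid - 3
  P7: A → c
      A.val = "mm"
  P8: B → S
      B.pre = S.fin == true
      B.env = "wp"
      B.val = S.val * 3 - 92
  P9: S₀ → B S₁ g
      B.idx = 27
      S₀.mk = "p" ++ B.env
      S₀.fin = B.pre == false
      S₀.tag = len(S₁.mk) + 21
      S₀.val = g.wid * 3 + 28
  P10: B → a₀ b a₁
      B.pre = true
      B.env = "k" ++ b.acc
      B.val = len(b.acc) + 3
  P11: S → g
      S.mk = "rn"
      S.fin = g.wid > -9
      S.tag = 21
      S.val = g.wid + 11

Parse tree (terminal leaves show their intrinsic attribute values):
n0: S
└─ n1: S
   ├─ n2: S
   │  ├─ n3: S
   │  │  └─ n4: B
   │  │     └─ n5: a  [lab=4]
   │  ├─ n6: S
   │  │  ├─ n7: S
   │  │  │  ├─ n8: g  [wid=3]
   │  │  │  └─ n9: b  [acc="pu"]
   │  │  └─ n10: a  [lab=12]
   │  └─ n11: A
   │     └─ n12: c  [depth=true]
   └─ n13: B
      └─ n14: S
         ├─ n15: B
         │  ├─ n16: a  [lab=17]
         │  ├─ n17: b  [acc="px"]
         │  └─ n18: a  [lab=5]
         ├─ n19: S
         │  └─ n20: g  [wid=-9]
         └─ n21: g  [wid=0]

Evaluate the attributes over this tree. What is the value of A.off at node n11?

1. n4.idx = 23  [23]
2. n5.lab = 4  [terminal]
3. n4.pre = true  [a.lab == 4]
4. n4.env = "uw"  ["uw"]
5. n4.val = 15  [a.lab + B.idx - 12]
6. n3.mk = "uwr"  [B.env ++ "r"]
7. n3.fin = false  [B.pre == false]
8. n3.tag = 28  [B.val * -2 + 58]
9. n3.val = -7  [-7]
10. n8.wid = 3  [terminal]
11. n9.acc = "pu"  [terminal]
12. n7.mk = "kpu"  ["k" ++ b.acc]
13. n7.fin = true  [true]
14. n7.tag = 25  [g.wid * 2 + 19]
15. n7.val = 0  [g.wid - 3]
16. n10.lab = 12  [terminal]
17. n6.mk = "uv"  ["uv"]
18. n6.fin = true  [S₁.fin == true]
19. n6.tag = -9  [a.lab - 21]
20. n6.val = 23  [S₁.val * 2 + 23]
21. n11.off = -3  [(if S₁.fin then S₁.tag else S₂.tag) + 6]
22. n11.ok = 30  [S₂.tag + S₂.val + 16]
23. n11.sig = 20  [S₂.tag * 3 + 47]
24. n12.depth = true  [terminal]
25. n11.val = "mm"  ["mm"]
26. n2.mk = "mmuwr"  [A.val ++ S₁.mk]
27. n2.fin = false  [S₁.fin == true]
28. n2.tag = -1  [S₁.tag - 29]
29. n2.val = 5  [len(A.val) + 3]
30. n13.idx = 3  [len(S₁.mk) - 2]
31. n15.idx = 27  [27]
32. n16.lab = 17  [terminal]
33. n17.acc = "px"  [terminal]
34. n18.lab = 5  [terminal]
35. n15.pre = true  [true]
36. n15.env = "kpx"  ["k" ++ b.acc]
37. n15.val = 5  [len(b.acc) + 3]
38. n20.wid = -9  [terminal]
39. n19.mk = "rn"  ["rn"]
40. n19.fin = false  [g.wid > -9]
41. n19.tag = 21  [21]
42. n19.val = 2  [g.wid + 11]
43. n21.wid = 0  [terminal]
44. n14.mk = "pkpx"  ["p" ++ B.env]
45. n14.fin = false  [B.pre == false]
46. n14.tag = 23  [len(S₁.mk) + 21]
47. n14.val = 28  [g.wid * 3 + 28]
48. n13.pre = false  [S.fin == true]
49. n13.env = "wp"  ["wp"]
50. n13.val = -8  [S.val * 3 - 92]
51. n1.mk = "mmuwrv"  [S₁.mk ++ "v"]
52. n1.fin = false  [S₁.fin == true]
53. n1.tag = -9  [-9]
54. n1.val = 22  [S₁.tag + 23]
55. n0.mk = "mmuwrvm"  [S₁.mk ++ "m"]
56. n0.fin = false  [S₁.fin == true]
57. n0.tag = 17  [S₁.tag + S₁.val + 4]
58. n0.val = -2  [(if S₁.fin then S₁.tag else S₁.val) - 24]

-3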